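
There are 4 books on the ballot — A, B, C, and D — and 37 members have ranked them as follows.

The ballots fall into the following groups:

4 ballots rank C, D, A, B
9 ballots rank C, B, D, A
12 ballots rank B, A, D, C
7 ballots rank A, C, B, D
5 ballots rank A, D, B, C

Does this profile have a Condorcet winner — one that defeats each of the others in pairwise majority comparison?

Head-to-head results (37 voters total):
A vs B: B wins 21–16.
A vs C: A wins 24–13.
A vs D: A wins 24–13.
B vs C: C wins 20–17.
B vs D: B wins 28–9.
C vs D: C wins 20–17.
No candidate beats all others: A beats C beats B beats A, a majority cycle.

No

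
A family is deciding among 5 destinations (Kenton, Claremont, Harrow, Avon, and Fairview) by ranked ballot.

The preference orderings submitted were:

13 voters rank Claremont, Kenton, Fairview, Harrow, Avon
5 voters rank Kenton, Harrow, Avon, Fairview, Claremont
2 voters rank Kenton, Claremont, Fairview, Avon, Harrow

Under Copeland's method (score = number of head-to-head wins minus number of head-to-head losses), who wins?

Pairwise results:
  Kenton vs Claremont: Claremont wins 13–7.
  Kenton vs Harrow: Kenton wins 20–0.
  Kenton vs Avon: Kenton wins 20–0.
  Kenton vs Fairview: Kenton wins 20–0.
  Claremont vs Harrow: Claremont wins 15–5.
  Claremont vs Avon: Claremont wins 15–5.
  Claremont vs Fairview: Claremont wins 15–5.
  Harrow vs Avon: Harrow wins 18–2.
  Harrow vs Fairview: Fairview wins 15–5.
  Avon vs Fairview: Fairview wins 15–5.
Copeland scores (wins − losses):
  Kenton: 3 − 1 = 2
  Claremont: 4 − 0 = 4
  Harrow: 1 − 3 = -2
  Avon: 0 − 4 = -4
  Fairview: 2 − 2 = 0
Claremont has the best Copeland score.

Claremont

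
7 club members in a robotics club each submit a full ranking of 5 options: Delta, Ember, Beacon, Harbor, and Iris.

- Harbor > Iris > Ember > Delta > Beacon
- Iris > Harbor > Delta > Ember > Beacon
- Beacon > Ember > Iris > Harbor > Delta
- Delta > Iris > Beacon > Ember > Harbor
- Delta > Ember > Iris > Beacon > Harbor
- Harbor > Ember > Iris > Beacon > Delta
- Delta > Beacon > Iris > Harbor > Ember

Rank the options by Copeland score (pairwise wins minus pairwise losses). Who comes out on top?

Pairwise results:
  Delta vs Ember: Delta wins 4–3.
  Delta vs Beacon: Delta wins 5–2.
  Delta vs Harbor: Harbor wins 4–3.
  Delta vs Iris: Iris wins 4–3.
  Ember vs Beacon: Ember wins 4–3.
  Ember vs Harbor: Harbor wins 4–3.
  Ember vs Iris: Iris wins 4–3.
  Beacon vs Harbor: Beacon wins 4–3.
  Beacon vs Iris: Iris wins 5–2.
  Harbor vs Iris: Iris wins 5–2.
Copeland scores (wins − losses):
  Delta: 2 − 2 = 0
  Ember: 1 − 3 = -2
  Beacon: 1 − 3 = -2
  Harbor: 2 − 2 = 0
  Iris: 4 − 0 = 4
Iris has the best Copeland score.

Iris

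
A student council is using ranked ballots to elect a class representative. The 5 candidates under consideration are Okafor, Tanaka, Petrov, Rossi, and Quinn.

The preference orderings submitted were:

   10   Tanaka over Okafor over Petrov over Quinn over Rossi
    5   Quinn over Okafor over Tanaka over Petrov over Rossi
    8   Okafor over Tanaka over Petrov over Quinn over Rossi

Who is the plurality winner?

First-place vote totals:
  Okafor: 8
  Tanaka: 10
  Petrov: 0
  Rossi: 0
  Quinn: 5
Tanaka has the most first-place votes.

Tanaka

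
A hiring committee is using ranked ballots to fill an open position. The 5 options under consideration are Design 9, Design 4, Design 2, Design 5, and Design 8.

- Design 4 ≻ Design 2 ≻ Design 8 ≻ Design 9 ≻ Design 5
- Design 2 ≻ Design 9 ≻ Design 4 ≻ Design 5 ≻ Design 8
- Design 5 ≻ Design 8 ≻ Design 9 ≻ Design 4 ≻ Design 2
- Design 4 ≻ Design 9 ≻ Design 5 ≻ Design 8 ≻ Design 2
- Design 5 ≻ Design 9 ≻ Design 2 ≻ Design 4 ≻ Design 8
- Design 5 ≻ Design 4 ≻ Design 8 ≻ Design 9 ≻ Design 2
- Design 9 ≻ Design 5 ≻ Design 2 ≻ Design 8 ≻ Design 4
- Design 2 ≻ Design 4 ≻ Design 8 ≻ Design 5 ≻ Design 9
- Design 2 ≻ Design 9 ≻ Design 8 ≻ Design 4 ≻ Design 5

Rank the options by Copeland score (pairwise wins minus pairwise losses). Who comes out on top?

Design 9

Pairwise results:
  Design 9 vs Design 4: Design 9 wins 5–4.
  Design 9 vs Design 2: Design 9 wins 5–4.
  Design 9 vs Design 5: Design 9 wins 5–4.
  Design 9 vs Design 8: Design 9 wins 5–4.
  Design 4 vs Design 2: Design 2 wins 5–4.
  Design 4 vs Design 5: Design 4 wins 5–4.
  Design 4 vs Design 8: Design 4 wins 6–3.
  Design 2 vs Design 5: Design 5 wins 5–4.
  Design 2 vs Design 8: Design 2 wins 6–3.
  Design 5 vs Design 8: Design 5 wins 6–3.
Copeland scores (wins − losses):
  Design 9: 4 − 0 = 4
  Design 4: 2 − 2 = 0
  Design 2: 2 − 2 = 0
  Design 5: 2 − 2 = 0
  Design 8: 0 − 4 = -4
Design 9 has the best Copeland score.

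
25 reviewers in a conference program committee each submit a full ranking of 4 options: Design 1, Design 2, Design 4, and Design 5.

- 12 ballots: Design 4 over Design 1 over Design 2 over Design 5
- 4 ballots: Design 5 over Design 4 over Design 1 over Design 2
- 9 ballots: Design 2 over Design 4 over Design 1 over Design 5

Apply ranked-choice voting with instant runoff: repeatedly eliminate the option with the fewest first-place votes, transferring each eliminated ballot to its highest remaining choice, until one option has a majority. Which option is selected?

Design 4

Round 1: Design 4 12, Design 2 9, Design 5 4, Design 1 0. Design 1 has the fewest and is eliminated.
Round 2: Design 4 12, Design 2 9, Design 5 4. Design 5 has the fewest and is eliminated.
Round 3: Design 4 16, Design 2 9. Design 4 has a majority.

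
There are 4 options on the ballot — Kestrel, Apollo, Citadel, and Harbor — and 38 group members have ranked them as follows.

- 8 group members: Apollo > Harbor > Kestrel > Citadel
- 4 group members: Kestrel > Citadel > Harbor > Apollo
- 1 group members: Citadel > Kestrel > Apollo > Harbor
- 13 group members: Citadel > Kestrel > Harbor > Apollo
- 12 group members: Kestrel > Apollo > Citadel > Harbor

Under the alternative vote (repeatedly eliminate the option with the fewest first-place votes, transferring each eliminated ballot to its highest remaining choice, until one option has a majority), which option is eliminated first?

Harbor

Round 1: Kestrel 16, Citadel 14, Apollo 8, Harbor 0. Harbor has the fewest and is eliminated.
Round 2: Kestrel 16, Citadel 14, Apollo 8. Apollo has the fewest and is eliminated.
Round 3: Kestrel 24, Citadel 14. Kestrel has a majority.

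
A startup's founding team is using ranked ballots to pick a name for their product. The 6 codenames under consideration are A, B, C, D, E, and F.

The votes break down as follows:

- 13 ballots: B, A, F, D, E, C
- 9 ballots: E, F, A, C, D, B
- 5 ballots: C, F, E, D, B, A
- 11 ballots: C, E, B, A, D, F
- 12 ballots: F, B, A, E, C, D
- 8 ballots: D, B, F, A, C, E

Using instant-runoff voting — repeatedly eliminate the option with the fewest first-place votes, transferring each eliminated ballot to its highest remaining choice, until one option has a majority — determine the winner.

Round 1: C 16, B 13, F 12, E 9, D 8, A 0. A has the fewest and is eliminated.
Round 2: C 16, B 13, F 12, E 9, D 8. D has the fewest and is eliminated.
Round 3: B 21, C 16, F 12, E 9. E has the fewest and is eliminated.
Round 4: B 21, F 21, C 16. C has the fewest and is eliminated.
Round 5: B 32, F 26. B has a majority.

B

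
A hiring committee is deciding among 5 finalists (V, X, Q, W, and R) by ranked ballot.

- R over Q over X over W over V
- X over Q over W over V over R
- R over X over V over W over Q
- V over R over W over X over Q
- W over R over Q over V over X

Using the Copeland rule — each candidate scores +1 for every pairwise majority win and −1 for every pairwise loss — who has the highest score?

Pairwise results:
  V vs X: X wins 3–2.
  V vs Q: Q wins 3–2.
  V vs W: W wins 3–2.
  V vs R: R wins 3–2.
  X vs Q: X wins 3–2.
  X vs W: X wins 3–2.
  X vs R: R wins 4–1.
  Q vs W: W wins 3–2.
  Q vs R: R wins 4–1.
  W vs R: R wins 3–2.
Copeland scores (wins − losses):
  V: 0 − 4 = -4
  X: 3 − 1 = 2
  Q: 1 − 3 = -2
  W: 2 − 2 = 0
  R: 4 − 0 = 4
R has the best Copeland score.

R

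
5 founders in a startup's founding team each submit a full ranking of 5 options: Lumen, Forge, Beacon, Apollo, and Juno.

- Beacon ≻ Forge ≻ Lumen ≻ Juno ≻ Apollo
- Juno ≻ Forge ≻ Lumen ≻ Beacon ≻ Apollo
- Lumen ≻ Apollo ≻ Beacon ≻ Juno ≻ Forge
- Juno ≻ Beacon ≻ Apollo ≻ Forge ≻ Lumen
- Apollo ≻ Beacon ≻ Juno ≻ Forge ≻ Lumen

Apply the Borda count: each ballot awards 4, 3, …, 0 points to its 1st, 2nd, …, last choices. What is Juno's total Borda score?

Borda scores:
  Lumen: 2 + 2 + 4 + 0 + 0 = 8
  Forge: 3 + 3 + 0 + 1 + 1 = 8
  Beacon: 4 + 1 + 2 + 3 + 3 = 13
  Apollo: 0 + 0 + 3 + 2 + 4 = 9
  Juno: 1 + 4 + 1 + 4 + 2 = 12

12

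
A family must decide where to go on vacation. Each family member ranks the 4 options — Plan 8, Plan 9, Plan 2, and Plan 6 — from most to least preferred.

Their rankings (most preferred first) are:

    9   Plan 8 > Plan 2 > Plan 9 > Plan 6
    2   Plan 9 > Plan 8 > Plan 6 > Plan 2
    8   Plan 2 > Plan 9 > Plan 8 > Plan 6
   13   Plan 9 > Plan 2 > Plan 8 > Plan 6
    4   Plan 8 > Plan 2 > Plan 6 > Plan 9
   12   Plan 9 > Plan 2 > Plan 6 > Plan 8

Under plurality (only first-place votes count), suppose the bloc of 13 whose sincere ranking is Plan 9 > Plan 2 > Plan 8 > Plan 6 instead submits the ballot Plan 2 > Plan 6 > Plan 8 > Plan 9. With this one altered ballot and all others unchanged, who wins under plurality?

Plan 2

First-place totals with the altered ballot: Plan 8 13, Plan 9 14, Plan 2 21, Plan 6 0.
The switch changes the winner from Plan 9 to Plan 2.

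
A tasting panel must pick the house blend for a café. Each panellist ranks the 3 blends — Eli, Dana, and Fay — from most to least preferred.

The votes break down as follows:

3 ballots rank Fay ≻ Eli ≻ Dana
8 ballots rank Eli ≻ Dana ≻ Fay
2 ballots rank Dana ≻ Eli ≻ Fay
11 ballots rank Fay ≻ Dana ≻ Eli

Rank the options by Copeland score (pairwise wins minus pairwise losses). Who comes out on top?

Pairwise results:
  Eli vs Dana: Dana wins 13–11.
  Eli vs Fay: Fay wins 14–10.
  Dana vs Fay: Fay wins 14–10.
Copeland scores (wins − losses):
  Eli: 0 − 2 = -2
  Dana: 1 − 1 = 0
  Fay: 2 − 0 = 2
Fay has the best Copeland score.

Fay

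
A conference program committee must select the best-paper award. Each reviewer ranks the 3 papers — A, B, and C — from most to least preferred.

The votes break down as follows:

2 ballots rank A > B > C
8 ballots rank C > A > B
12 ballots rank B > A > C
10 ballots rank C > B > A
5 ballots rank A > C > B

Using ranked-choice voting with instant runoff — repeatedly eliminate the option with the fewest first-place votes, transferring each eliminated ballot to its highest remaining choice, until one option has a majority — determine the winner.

C

Round 1: C 18, B 12, A 7. A has the fewest and is eliminated.
Round 2: C 23, B 14. C has a majority.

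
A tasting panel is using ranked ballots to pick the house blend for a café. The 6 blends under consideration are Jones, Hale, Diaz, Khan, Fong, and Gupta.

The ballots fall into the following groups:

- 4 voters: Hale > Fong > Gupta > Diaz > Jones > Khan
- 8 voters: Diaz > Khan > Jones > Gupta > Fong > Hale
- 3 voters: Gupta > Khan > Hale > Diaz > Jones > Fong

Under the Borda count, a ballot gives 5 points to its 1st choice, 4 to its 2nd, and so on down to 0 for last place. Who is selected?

Borda scores:
  Jones: 4·1 + 8·3 + 3·1 = 31
  Hale: 4·5 + 8·0 + 3·3 = 29
  Diaz: 4·2 + 8·5 + 3·2 = 54
  Khan: 4·0 + 8·4 + 3·4 = 44
  Fong: 4·4 + 8·1 + 3·0 = 24
  Gupta: 4·3 + 8·2 + 3·5 = 43
Diaz has the highest total.

Diaz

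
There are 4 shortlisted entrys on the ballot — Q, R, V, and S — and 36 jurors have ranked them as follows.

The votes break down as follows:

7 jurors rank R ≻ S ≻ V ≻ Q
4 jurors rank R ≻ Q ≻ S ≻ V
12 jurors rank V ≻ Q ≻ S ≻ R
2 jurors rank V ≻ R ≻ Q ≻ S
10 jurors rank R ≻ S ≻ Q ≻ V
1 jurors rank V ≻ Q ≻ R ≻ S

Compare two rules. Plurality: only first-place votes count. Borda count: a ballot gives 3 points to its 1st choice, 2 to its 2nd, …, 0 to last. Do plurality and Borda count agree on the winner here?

Plurality first-place counts: Q 0, R 21, V 15, S 0 → R.
Borda totals: Q 46, R 68, V 52, S 50 → R.
The two rules agree on R.

Yes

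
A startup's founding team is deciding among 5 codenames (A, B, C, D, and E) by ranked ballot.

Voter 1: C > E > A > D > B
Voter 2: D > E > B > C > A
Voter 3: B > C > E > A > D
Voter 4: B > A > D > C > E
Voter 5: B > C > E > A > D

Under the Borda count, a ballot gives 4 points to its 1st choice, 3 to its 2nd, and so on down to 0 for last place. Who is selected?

Borda scores:
  A: 2 + 0 + 1 + 3 + 1 = 7
  B: 0 + 2 + 4 + 4 + 4 = 14
  C: 4 + 1 + 3 + 1 + 3 = 12
  D: 1 + 4 + 0 + 2 + 0 = 7
  E: 3 + 3 + 2 + 0 + 2 = 10
B has the highest total.

B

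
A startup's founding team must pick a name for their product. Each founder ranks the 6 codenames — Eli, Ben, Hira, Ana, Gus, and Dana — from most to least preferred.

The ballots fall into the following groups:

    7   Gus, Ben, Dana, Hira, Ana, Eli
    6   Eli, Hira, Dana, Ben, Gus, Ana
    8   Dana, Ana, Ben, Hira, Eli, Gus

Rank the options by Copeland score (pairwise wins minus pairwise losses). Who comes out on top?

Pairwise results:
  Eli vs Ben: Ben wins 15–6.
  Eli vs Hira: Hira wins 15–6.
  Eli vs Ana: Ana wins 15–6.
  Eli vs Gus: Eli wins 14–7.
  Eli vs Dana: Dana wins 15–6.
  Ben vs Hira: Ben wins 15–6.
  Ben vs Ana: Ben wins 13–8.
  Ben vs Gus: Ben wins 14–7.
  Ben vs Dana: Dana wins 14–7.
  Hira vs Ana: Hira wins 13–8.
  Hira vs Gus: Hira wins 14–7.
  Hira vs Dana: Dana wins 15–6.
  Ana vs Gus: Gus wins 13–8.
  Ana vs Dana: Dana wins 21–0.
  Gus vs Dana: Dana wins 14–7.
Copeland scores (wins − losses):
  Eli: 1 − 4 = -3
  Ben: 4 − 1 = 3
  Hira: 3 − 2 = 1
  Ana: 1 − 4 = -3
  Gus: 1 − 4 = -3
  Dana: 5 − 0 = 5
Dana has the best Copeland score.

Dana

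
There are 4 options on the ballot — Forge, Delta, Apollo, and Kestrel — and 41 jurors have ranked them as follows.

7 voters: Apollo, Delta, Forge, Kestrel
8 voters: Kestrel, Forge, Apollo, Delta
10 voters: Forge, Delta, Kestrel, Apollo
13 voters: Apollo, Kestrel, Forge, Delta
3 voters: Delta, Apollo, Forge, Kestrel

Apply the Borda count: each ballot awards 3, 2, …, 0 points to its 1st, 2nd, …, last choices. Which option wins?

Apollo

Borda scores:
  Forge: 7·1 + 8·2 + 10·3 + 13·1 + 3·1 = 69
  Delta: 7·2 + 8·0 + 10·2 + 13·0 + 3·3 = 43
  Apollo: 7·3 + 8·1 + 10·0 + 13·3 + 3·2 = 74
  Kestrel: 7·0 + 8·3 + 10·1 + 13·2 + 3·0 = 60
Apollo has the highest total.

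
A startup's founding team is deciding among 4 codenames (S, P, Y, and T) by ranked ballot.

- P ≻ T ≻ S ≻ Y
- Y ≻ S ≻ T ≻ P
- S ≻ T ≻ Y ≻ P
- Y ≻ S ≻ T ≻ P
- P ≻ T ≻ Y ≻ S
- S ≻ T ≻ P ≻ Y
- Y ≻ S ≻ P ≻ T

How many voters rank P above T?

3

Ballots ranking P above T: 3.
Ballots ranking T above P: 4.
So 3 of 7 voters prefer P to T.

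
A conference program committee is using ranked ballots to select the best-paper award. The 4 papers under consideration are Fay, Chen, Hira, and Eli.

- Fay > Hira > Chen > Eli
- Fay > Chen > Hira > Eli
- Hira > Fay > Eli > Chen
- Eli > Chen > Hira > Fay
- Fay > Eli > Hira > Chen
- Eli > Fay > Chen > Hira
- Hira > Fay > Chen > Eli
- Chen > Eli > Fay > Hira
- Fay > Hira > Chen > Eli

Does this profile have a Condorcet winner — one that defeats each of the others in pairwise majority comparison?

Head-to-head results (9 voters total):
Fay vs Chen: Fay wins 7–2.
Fay vs Hira: Fay wins 6–3.
Fay vs Eli: Fay wins 6–3.
Chen vs Hira: Hira wins 5–4.
Chen vs Eli: Chen wins 5–4.
Hira vs Eli: Hira wins 5–4.
Fay beats each rival — Chen (7–2), Hira (6–3), Eli (6–3) — so Fay is the Condorcet winner.

Yes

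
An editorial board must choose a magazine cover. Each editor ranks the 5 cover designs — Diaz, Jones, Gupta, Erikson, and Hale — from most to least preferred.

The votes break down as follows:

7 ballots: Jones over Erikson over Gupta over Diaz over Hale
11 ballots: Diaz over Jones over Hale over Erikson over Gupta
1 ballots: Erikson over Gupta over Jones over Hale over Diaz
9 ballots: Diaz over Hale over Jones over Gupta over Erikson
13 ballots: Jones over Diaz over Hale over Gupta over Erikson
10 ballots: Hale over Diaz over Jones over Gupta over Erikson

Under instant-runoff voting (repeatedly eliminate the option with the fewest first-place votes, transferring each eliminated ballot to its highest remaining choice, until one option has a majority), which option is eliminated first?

Gupta

Round 1: Diaz 20, Jones 20, Hale 10, Erikson 1, Gupta 0. Gupta has the fewest and is eliminated.
Round 2: Diaz 20, Jones 20, Hale 10, Erikson 1. Erikson has the fewest and is eliminated.
Round 3: Jones 21, Diaz 20, Hale 10. Hale has the fewest and is eliminated.
Round 4: Diaz 30, Jones 21. Diaz has a majority.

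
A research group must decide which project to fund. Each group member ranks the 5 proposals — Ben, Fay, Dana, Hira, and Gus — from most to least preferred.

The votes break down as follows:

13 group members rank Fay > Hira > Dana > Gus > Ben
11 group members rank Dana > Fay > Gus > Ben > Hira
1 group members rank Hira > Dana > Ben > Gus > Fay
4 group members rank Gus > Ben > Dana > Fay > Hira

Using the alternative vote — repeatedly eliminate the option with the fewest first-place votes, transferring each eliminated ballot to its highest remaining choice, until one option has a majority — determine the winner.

Dana

Round 1: Fay 13, Dana 11, Gus 4, Hira 1, Ben 0. Ben has the fewest and is eliminated.
Round 2: Fay 13, Dana 11, Gus 4, Hira 1. Hira has the fewest and is eliminated.
Round 3: Fay 13, Dana 12, Gus 4. Gus has the fewest and is eliminated.
Round 4: Dana 16, Fay 13. Dana has a majority.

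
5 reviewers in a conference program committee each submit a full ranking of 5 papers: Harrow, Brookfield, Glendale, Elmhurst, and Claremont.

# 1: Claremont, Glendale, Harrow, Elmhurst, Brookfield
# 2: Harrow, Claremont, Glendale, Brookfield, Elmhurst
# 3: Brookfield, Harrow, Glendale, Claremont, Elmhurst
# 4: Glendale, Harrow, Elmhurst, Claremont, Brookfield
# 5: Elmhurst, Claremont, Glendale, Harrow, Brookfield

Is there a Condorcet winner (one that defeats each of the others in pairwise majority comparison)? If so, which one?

Head-to-head results (5 voters total):
Harrow vs Brookfield: Harrow wins 4–1.
Harrow vs Glendale: Glendale wins 3–2.
Harrow vs Elmhurst: Harrow wins 4–1.
Harrow vs Claremont: Harrow wins 3–2.
Brookfield vs Glendale: Glendale wins 4–1.
Brookfield vs Elmhurst: Elmhurst wins 3–2.
Brookfield vs Claremont: Claremont wins 4–1.
Glendale vs Elmhurst: Glendale wins 4–1.
Glendale vs Claremont: Claremont wins 3–2.
Elmhurst vs Claremont: Claremont wins 3–2.
No candidate beats all others: Harrow beats Claremont beats Glendale beats Harrow, a majority cycle.

There is no Condorcet winner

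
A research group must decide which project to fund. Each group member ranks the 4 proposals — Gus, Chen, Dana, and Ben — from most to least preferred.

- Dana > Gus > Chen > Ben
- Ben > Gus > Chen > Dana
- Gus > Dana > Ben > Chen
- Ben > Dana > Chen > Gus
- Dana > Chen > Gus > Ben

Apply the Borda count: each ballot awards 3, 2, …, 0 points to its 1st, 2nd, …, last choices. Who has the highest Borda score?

Dana

Borda scores:
  Gus: 2 + 2 + 3 + 0 + 1 = 8
  Chen: 1 + 1 + 0 + 1 + 2 = 5
  Dana: 3 + 0 + 2 + 2 + 3 = 10
  Ben: 0 + 3 + 1 + 3 + 0 = 7
Dana has the highest total.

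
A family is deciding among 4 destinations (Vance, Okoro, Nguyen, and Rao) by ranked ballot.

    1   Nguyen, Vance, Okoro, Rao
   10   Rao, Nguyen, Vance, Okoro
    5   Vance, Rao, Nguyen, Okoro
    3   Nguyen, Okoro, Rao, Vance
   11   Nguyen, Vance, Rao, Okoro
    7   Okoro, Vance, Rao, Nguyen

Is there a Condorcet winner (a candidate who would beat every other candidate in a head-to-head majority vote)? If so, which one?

There is no Condorcet winner

Head-to-head results (37 voters total):
Vance vs Okoro: Vance wins 27–10.
Vance vs Nguyen: Nguyen wins 25–12.
Vance vs Rao: Vance wins 24–13.
Okoro vs Nguyen: Nguyen wins 30–7.
Okoro vs Rao: Rao wins 26–11.
Nguyen vs Rao: Rao wins 22–15.
No candidate beats all others: Vance beats Rao beats Nguyen beats Vance, a majority cycle.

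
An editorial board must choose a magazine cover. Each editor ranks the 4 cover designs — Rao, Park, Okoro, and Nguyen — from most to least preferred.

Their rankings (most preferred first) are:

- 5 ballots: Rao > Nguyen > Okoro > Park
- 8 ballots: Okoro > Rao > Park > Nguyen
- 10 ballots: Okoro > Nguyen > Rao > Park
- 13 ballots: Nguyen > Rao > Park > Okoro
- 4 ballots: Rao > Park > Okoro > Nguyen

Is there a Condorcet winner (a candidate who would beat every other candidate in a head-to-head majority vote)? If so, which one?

Head-to-head results (40 voters total):
Rao vs Park: Rao wins 40–0.
Rao vs Okoro: Rao wins 22–18.
Rao vs Nguyen: Nguyen wins 23–17.
Park vs Okoro: Okoro wins 23–17.
Park vs Nguyen: Nguyen wins 28–12.
Okoro vs Nguyen: Okoro wins 22–18.
No candidate beats all others: Rao beats Okoro beats Nguyen beats Rao, a majority cycle.

There is no Condorcet winner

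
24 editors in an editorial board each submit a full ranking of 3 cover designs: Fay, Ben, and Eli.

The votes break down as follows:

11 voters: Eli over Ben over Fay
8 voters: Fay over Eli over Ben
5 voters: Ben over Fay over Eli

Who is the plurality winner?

Eli

First-place vote totals:
  Fay: 8
  Ben: 5
  Eli: 11
Eli has the most first-place votes.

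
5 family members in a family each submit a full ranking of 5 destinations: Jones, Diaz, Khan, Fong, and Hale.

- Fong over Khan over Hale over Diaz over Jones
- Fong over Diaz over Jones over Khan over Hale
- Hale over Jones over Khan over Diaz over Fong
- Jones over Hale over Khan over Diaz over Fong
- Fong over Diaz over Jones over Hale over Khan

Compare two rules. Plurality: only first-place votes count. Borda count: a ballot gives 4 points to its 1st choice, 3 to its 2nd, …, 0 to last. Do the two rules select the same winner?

Yes

Plurality first-place counts: Jones 1, Diaz 0, Khan 0, Fong 3, Hale 1 → Fong.
Borda totals: Jones 11, Diaz 9, Khan 8, Fong 12, Hale 10 → Fong.
The two rules agree on Fong.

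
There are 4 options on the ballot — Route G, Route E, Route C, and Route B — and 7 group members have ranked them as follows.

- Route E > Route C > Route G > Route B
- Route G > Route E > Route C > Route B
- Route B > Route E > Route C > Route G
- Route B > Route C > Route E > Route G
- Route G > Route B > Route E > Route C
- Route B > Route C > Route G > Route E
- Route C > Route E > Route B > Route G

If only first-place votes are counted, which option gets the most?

First-place vote totals:
  Route G: 2
  Route E: 1
  Route C: 1
  Route B: 3
Route B has the most first-place votes.

Route B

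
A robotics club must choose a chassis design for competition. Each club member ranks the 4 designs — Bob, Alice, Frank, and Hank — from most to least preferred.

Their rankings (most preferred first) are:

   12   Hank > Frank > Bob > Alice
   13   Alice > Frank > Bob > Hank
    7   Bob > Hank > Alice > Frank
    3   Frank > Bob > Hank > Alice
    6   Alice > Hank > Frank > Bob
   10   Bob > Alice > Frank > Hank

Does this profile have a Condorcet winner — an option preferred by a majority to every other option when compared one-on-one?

No

Head-to-head results (51 voters total):
Bob vs Alice: Bob wins 32–19.
Bob vs Frank: Frank wins 34–17.
Bob vs Hank: Bob wins 33–18.
Alice vs Frank: Alice wins 36–15.
Alice vs Hank: Alice wins 29–22.
Frank vs Hank: Frank wins 26–25.
No candidate beats all others: Bob beats Alice beats Frank beats Bob, a majority cycle.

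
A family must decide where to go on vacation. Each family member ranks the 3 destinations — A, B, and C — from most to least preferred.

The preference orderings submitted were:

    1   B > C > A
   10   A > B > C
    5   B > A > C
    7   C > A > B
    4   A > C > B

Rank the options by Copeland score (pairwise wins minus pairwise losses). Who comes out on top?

Pairwise results:
  A vs B: A wins 21–6.
  A vs C: A wins 19–8.
  B vs C: B wins 16–11.
Copeland scores (wins − losses):
  A: 2 − 0 = 2
  B: 1 − 1 = 0
  C: 0 − 2 = -2
A has the best Copeland score.

A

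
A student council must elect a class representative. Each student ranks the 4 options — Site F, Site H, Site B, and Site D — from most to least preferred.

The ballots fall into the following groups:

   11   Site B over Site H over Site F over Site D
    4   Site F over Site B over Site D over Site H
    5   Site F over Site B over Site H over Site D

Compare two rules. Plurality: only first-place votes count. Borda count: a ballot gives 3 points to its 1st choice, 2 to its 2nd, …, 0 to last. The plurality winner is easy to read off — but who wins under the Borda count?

Site B

Plurality first-place counts: Site F 9, Site H 0, Site B 11, Site D 0 → Site B.
Borda totals: Site F 38, Site H 27, Site B 51, Site D 4 → Site B.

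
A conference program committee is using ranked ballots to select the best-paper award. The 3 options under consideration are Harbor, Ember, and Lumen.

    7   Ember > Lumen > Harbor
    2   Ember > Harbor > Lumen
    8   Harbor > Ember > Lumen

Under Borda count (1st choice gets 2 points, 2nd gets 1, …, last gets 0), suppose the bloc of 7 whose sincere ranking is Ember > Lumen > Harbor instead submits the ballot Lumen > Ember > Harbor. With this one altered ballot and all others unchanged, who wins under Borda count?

Borda totals with the altered ballot: Harbor 18, Ember 19, Lumen 14.
The winner is unchanged: still Ember.

Ember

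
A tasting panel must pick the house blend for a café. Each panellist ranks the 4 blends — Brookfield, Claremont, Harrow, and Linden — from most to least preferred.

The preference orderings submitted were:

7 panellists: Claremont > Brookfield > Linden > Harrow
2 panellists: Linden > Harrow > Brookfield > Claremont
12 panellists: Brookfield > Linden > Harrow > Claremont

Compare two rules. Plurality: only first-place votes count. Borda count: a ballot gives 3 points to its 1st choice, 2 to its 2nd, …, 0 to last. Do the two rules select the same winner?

Plurality first-place counts: Brookfield 12, Claremont 7, Harrow 0, Linden 2 → Brookfield.
Borda totals: Brookfield 52, Claremont 21, Harrow 16, Linden 37 → Brookfield.
The two rules agree on Brookfield.

Yes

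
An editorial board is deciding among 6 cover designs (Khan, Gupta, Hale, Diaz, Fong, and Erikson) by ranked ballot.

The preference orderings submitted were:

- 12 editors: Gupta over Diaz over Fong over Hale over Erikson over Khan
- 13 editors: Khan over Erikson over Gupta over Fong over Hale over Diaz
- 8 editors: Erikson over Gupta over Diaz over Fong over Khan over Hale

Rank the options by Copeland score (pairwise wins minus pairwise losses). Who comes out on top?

Erikson

Pairwise results:
  Khan vs Gupta: Gupta wins 20–13.
  Khan vs Hale: Khan wins 21–12.
  Khan vs Diaz: Diaz wins 20–13.
  Khan vs Fong: Fong wins 20–13.
  Khan vs Erikson: Erikson wins 20–13.
  Gupta vs Hale: Gupta wins 33–0.
  Gupta vs Diaz: Gupta wins 33–0.
  Gupta vs Fong: Gupta wins 33–0.
  Gupta vs Erikson: Erikson wins 21–12.
  Hale vs Diaz: Diaz wins 20–13.
  Hale vs Fong: Fong wins 33–0.
  Hale vs Erikson: Erikson wins 21–12.
  Diaz vs Fong: Diaz wins 20–13.
  Diaz vs Erikson: Erikson wins 21–12.
  Fong vs Erikson: Erikson wins 21–12.
Copeland scores (wins − losses):
  Khan: 1 − 4 = -3
  Gupta: 4 − 1 = 3
  Hale: 0 − 5 = -5
  Diaz: 3 − 2 = 1
  Fong: 2 − 3 = -1
  Erikson: 5 − 0 = 5
Erikson has the best Copeland score.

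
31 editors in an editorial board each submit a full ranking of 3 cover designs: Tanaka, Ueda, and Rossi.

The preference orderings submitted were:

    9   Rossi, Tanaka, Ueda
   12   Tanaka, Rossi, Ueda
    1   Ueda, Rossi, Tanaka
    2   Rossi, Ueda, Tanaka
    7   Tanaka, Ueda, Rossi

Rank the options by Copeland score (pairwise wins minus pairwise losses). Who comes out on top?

Pairwise results:
  Tanaka vs Ueda: Tanaka wins 28–3.
  Tanaka vs Rossi: Tanaka wins 19–12.
  Ueda vs Rossi: Rossi wins 23–8.
Copeland scores (wins − losses):
  Tanaka: 2 − 0 = 2
  Ueda: 0 − 2 = -2
  Rossi: 1 − 1 = 0
Tanaka has the best Copeland score.

Tanaka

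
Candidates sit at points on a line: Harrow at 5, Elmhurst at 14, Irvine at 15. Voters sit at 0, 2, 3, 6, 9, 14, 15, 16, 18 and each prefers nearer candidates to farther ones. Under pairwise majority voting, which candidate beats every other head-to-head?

With single-peaked preferences on a line, the Condorcet winner is the candidate closest to the median voter.
The median voter (position 9) is closest to Harrow at 5.
Check: Harrow vs Elmhurst — voters closer to Harrow: 5 of 9.

Harrow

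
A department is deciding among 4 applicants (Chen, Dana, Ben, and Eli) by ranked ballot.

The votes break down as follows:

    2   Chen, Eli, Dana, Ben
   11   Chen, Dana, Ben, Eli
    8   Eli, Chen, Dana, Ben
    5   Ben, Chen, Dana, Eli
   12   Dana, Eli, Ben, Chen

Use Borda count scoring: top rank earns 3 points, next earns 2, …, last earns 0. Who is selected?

Dana

Borda scores:
  Chen: 2·3 + 11·3 + 8·2 + 5·2 + 12·0 = 65
  Dana: 2·1 + 11·2 + 8·1 + 5·1 + 12·3 = 73
  Ben: 2·0 + 11·1 + 8·0 + 5·3 + 12·1 = 38
  Eli: 2·2 + 11·0 + 8·3 + 5·0 + 12·2 = 52
Dana has the highest total.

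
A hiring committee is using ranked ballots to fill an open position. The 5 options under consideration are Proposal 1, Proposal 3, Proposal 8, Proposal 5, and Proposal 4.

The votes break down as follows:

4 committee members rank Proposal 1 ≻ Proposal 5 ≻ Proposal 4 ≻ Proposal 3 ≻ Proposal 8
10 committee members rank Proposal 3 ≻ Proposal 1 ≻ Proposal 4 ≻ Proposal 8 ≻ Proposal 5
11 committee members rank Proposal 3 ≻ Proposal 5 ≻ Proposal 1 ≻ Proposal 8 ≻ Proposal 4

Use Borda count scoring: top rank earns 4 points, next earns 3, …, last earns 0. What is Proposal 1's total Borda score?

Borda scores:
  Proposal 1: 4·4 + 10·3 + 11·2 = 68
  Proposal 3: 4·1 + 10·4 + 11·4 = 88
  Proposal 8: 4·0 + 10·1 + 11·1 = 21
  Proposal 5: 4·3 + 10·0 + 11·3 = 45
  Proposal 4: 4·2 + 10·2 + 11·0 = 28

68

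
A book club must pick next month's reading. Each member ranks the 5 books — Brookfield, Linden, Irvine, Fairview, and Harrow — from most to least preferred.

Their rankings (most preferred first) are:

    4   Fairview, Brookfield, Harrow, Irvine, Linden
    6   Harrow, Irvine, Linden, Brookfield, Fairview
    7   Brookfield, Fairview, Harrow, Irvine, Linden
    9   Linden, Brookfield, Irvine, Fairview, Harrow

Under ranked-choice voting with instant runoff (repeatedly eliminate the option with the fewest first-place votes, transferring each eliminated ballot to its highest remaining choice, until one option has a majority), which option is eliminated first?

Round 1: Linden 9, Brookfield 7, Harrow 6, Fairview 4, Irvine 0. Irvine has the fewest and is eliminated.
Round 2: Linden 9, Brookfield 7, Harrow 6, Fairview 4. Fairview has the fewest and is eliminated.
Round 3: Brookfield 11, Linden 9, Harrow 6. Harrow has the fewest and is eliminated.
Round 4: Linden 15, Brookfield 11. Linden has a majority.

Irvine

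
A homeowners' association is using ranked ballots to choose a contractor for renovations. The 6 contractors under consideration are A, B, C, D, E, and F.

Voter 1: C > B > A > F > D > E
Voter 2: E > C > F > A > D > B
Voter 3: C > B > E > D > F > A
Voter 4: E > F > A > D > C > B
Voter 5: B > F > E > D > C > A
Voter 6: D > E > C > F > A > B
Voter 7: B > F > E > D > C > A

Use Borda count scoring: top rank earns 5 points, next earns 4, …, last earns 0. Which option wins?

Borda scores:
  A: 3 + 2 + 0 + 3 + 0 + 1 + 0 = 9
  B: 4 + 0 + 4 + 0 + 5 + 0 + 5 = 18
  C: 5 + 4 + 5 + 1 + 1 + 3 + 1 = 20
  D: 1 + 1 + 2 + 2 + 2 + 5 + 2 = 15
  E: 0 + 5 + 3 + 5 + 3 + 4 + 3 = 23
  F: 2 + 3 + 1 + 4 + 4 + 2 + 4 = 20
E has the highest total.

E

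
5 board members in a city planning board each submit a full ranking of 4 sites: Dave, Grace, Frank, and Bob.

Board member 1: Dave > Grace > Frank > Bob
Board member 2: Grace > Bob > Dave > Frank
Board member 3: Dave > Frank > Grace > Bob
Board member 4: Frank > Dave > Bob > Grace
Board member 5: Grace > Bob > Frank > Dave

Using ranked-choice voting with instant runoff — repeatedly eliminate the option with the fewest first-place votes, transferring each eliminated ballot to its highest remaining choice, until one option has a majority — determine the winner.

Round 1: Dave 2, Grace 2, Frank 1, Bob 0. Bob has the fewest and is eliminated.
Round 2: Dave 2, Grace 2, Frank 1. Frank has the fewest and is eliminated.
Round 3: Dave 3, Grace 2. Dave has a majority.

Dave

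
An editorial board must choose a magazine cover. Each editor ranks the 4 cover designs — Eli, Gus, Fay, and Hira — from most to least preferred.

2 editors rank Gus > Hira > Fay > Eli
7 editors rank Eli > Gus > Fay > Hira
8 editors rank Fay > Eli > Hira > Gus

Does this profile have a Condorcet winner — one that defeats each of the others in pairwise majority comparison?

Head-to-head results (17 voters total):
Eli vs Gus: Eli wins 15–2.
Eli vs Fay: Fay wins 10–7.
Eli vs Hira: Eli wins 15–2.
Gus vs Fay: Gus wins 9–8.
Gus vs Hira: Gus wins 9–8.
Fay vs Hira: Fay wins 15–2.
No candidate beats all others: Eli beats Gus beats Fay beats Eli, a majority cycle.

No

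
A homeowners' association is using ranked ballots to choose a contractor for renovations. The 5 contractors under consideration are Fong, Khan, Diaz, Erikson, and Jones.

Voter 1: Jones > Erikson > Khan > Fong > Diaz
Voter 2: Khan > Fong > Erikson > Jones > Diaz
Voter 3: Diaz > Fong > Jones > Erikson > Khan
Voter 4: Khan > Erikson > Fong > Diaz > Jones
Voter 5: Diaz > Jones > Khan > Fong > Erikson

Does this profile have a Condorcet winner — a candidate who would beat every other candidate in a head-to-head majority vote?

Head-to-head results (5 voters total):
Fong vs Khan: Khan wins 4–1.
Fong vs Diaz: Fong wins 3–2.
Fong vs Erikson: Fong wins 3–2.
Fong vs Jones: Fong wins 3–2.
Khan vs Diaz: Khan wins 3–2.
Khan vs Erikson: Khan wins 3–2.
Khan vs Jones: Jones wins 3–2.
Diaz vs Erikson: Erikson wins 3–2.
Diaz vs Jones: Diaz wins 3–2.
Erikson vs Jones: Jones wins 3–2.
No candidate beats all others: Fong beats Jones beats Khan beats Fong, a majority cycle.

No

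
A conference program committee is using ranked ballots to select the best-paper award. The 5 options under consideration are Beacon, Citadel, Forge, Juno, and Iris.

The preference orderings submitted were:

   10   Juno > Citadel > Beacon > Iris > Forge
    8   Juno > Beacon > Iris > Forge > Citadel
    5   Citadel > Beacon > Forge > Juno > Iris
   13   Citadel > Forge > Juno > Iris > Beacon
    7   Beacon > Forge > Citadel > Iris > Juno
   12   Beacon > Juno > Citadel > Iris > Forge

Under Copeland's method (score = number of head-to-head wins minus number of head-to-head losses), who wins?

Juno

Pairwise results:
  Beacon vs Citadel: Citadel wins 28–27.
  Beacon vs Forge: Beacon wins 42–13.
  Beacon vs Juno: Juno wins 31–24.
  Beacon vs Iris: Beacon wins 42–13.
  Citadel vs Forge: Citadel wins 40–15.
  Citadel vs Juno: Juno wins 30–25.
  Citadel vs Iris: Citadel wins 47–8.
  Forge vs Juno: Juno wins 30–25.
  Forge vs Iris: Iris wins 30–25.
  Juno vs Iris: Juno wins 48–7.
Copeland scores (wins − losses):
  Beacon: 2 − 2 = 0
  Citadel: 3 − 1 = 2
  Forge: 0 − 4 = -4
  Juno: 4 − 0 = 4
  Iris: 1 − 3 = -2
Juno has the best Copeland score.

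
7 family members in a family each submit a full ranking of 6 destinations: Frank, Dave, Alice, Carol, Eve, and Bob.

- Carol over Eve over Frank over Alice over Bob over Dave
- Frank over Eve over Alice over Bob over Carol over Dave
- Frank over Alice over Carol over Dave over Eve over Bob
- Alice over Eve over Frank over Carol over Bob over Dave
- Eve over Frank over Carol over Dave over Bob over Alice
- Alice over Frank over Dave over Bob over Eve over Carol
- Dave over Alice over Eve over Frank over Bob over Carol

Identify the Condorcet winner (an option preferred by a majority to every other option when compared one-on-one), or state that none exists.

Head-to-head results (7 voters total):
Frank vs Dave: Frank wins 6–1.
Frank vs Alice: Frank wins 4–3.
Frank vs Carol: Frank wins 6–1.
Frank vs Eve: Eve wins 4–3.
Frank vs Bob: Frank wins 7–0.
Dave vs Alice: Alice wins 5–2.
Dave vs Carol: Carol wins 5–2.
Dave vs Eve: Eve wins 4–3.
Dave vs Bob: Dave wins 4–3.
Alice vs Carol: Alice wins 5–2.
Alice vs Eve: Alice wins 4–3.
Alice vs Bob: Alice wins 6–1.
Carol vs Eve: Eve wins 5–2.
Carol vs Bob: Carol wins 4–3.
Eve vs Bob: Eve wins 6–1.
No candidate beats all others: Frank beats Alice beats Eve beats Frank, a majority cycle.

None — there is no Condorcet winner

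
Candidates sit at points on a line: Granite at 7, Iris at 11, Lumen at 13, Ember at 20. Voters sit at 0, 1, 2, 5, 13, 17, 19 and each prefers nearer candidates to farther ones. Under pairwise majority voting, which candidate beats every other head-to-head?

With single-peaked preferences on a line, the Condorcet winner is the candidate closest to the median voter.
The median voter (position 5) is closest to Granite at 7.
Check: Granite vs Iris — voters closer to Granite: 4 of 7.

Granite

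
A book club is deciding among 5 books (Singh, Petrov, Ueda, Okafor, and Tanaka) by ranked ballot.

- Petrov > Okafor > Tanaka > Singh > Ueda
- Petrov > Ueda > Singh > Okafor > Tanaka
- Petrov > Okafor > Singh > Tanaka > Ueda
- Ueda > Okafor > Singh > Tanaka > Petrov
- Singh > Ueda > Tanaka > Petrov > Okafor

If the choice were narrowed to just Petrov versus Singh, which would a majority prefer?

Petrov

Ballots ranking Petrov above Singh: 3.
Ballots ranking Singh above Petrov: 2.
Petrov wins the head-to-head, 3–2.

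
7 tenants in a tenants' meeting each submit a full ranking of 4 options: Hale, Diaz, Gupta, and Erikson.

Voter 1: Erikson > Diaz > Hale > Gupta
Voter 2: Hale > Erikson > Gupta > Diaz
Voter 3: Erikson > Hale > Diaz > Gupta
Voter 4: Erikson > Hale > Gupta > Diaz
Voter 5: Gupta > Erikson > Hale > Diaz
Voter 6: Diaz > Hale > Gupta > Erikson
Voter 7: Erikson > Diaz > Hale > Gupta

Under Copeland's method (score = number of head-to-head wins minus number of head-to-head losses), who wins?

Pairwise results:
  Hale vs Diaz: Hale wins 4–3.
  Hale vs Gupta: Hale wins 6–1.
  Hale vs Erikson: Erikson wins 5–2.
  Diaz vs Gupta: Diaz wins 4–3.
  Diaz vs Erikson: Erikson wins 6–1.
  Gupta vs Erikson: Erikson wins 5–2.
Copeland scores (wins − losses):
  Hale: 2 − 1 = 1
  Diaz: 1 − 2 = -1
  Gupta: 0 − 3 = -3
  Erikson: 3 − 0 = 3
Erikson has the best Copeland score.

Erikson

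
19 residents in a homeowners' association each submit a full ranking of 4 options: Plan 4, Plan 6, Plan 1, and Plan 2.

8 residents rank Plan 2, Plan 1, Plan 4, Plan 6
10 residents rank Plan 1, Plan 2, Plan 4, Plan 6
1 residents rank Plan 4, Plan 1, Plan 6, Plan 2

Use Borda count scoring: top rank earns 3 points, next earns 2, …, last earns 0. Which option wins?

Borda scores:
  Plan 4: 8·1 + 10·1 + 3 = 21
  Plan 6: 8·0 + 10·0 + 1 = 1
  Plan 1: 8·2 + 10·3 + 2 = 48
  Plan 2: 8·3 + 10·2 + 0 = 44
Plan 1 has the highest total.

Plan 1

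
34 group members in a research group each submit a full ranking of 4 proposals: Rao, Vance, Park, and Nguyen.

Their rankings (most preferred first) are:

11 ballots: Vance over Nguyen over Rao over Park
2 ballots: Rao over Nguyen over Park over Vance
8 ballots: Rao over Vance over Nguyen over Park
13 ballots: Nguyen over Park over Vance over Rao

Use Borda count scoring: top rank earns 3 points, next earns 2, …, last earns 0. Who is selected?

Nguyen

Borda scores:
  Rao: 11·1 + 2·3 + 8·3 + 13·0 = 41
  Vance: 11·3 + 2·0 + 8·2 + 13·1 = 62
  Park: 11·0 + 2·1 + 8·0 + 13·2 = 28
  Nguyen: 11·2 + 2·2 + 8·1 + 13·3 = 73
Nguyen has the highest total.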